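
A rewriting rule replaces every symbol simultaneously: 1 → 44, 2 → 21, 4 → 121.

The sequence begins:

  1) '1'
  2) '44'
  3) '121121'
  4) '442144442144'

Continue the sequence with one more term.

Expanding 442144442144: 4→121, 4→121, 2→21, 1→44, 4→121, 4→121, 4→121, 4→121, 2→21, 1→44, 4→121, 4→121. Concatenated: 121 121 21 44 121 121 121 121 21 44 121 121.

12112121441211211211212144121121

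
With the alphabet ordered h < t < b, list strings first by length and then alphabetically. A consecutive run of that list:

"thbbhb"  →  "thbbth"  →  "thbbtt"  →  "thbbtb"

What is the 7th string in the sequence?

thbbbb

Continuing the enumeration 3 steps past thbbtb: thbbtb → thbbbh → thbbbt → (answer).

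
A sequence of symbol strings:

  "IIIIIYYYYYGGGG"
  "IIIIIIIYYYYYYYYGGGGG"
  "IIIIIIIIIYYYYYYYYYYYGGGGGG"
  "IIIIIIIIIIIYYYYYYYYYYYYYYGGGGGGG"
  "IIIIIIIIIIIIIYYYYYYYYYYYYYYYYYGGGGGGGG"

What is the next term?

IIIIIIIIIIIIIIIYYYYYYYYYYYYYYYYYYYYGGGGGGGGG

Reading off run lengths: I runs 5, 7, 9, 11, 13; Y runs 5, 8, 11, 14, 17; G runs 4, 5, 6, 7, 8 — each is linear in n, where the shown terms are n = 2, 3, 4, 5, 6.
At n = 7 the blocks have lengths 15, 20, 9.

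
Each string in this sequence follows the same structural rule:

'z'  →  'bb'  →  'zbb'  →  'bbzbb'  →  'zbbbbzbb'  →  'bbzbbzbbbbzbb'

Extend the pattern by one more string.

zbbbbzbbbbzbbzbbbbzbb

Each term (from the third on) is the two preceding terms concatenated in order: term 3 = z·bb = zbb.
The next term joins zbbbbzbb and bbzbbzbbbbzbb.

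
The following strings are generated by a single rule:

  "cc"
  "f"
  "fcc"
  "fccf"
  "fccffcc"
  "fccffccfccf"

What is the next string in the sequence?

Each term (from the third on) is the previous term followed by the one before it: term 3 = f·cc = fcc.
The next term joins fccffccfccf and fccffcc.

fccffccfccffccffcc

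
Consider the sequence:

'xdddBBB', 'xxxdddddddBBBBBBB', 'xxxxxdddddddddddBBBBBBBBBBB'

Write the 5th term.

xxxxxxxxxdddddddddddddddddddBBBBBBBBBBBBBBBBBBB

The n-th term is 2n-1 x's then 4n-1 d's then 4n-1 B's (n = 1, 2, …).
Setting n = 5 gives 9, 19, 19 characters in each block.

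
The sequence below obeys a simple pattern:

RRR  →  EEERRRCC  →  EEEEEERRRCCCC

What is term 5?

s(k+1) = EEE·s(k)·CC, so each term gains EEE as a prefix and CC as a suffix.
From EEEEEERRRCCCC, 2 further steps: EEEEEERRRCCCC → EEEEEEEEERRRCCCCCC → (answer).

EEEEEEEEEEEERRRCCCCCCCC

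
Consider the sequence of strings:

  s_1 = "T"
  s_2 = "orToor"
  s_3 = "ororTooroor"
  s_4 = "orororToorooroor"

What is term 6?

orororororToorooroorooroor

Each term wraps the previous one in or on the left and oor on the right.
From orororToorooroor, 2 further steps: orororToorooroor → ororororTooroorooroor → (answer).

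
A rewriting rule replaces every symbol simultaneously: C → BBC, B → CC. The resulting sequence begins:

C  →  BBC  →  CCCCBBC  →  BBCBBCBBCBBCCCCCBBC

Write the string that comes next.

CCCCBBCCCCCBBCCCCCBBCCCCCBBCBBCBBCBBCBBCCCCCBBC

Replace each of the 19 characters of BBCBBCBBCBBCCCCCBBC in place — CC CC BBC CC CC BBC CC CC BBC CC CC BBC BBC BBC BBC BBC CC CC BBC — and concatenate.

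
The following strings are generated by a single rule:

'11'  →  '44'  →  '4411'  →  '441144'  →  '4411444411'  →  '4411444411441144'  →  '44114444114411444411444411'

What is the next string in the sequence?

441144441144114444114444114411444411441144

From term 3 onward, concatenate the last term with the second-to-last: 44·11 = 4411, 4411·44 = 441144, …
Continuing: 44114444114411444411444411 · 4411444411441144 gives term 8.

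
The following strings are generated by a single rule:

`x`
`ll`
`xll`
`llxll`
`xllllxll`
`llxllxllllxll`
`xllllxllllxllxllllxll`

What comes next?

From term 3 onward, concatenate the second-to-last term with the last: x·ll = xll, ll·xll = llxll, …
So term 8 is llxllxllllxll·xllllxllllxllxllllxll.

llxllxllllxllxllllxllllxllxllllxll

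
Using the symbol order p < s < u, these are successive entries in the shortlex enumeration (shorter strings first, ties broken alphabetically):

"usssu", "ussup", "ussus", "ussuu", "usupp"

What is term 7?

Advancing 2 positions from usupp through usupp → usups reaches term 7.

usupu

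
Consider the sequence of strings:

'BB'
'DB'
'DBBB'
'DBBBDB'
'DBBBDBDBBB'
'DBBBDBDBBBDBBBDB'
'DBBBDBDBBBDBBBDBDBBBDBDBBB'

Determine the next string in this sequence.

This is a Fibonacci-style word recurrence s(k) = s(k−1)·s(k−2): e.g. DB·BB = DBBB.
So term 8 is DBBBDBDBBBDBBBDBDBBBDBDBBB·DBBBDBDBBBDBBBDB.

DBBBDBDBBBDBBBDBDBBBDBDBBBDBBBDBDBBBDBBBDB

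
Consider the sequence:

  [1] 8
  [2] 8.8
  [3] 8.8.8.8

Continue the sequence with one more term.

Each string is two copies of the previous one joined by '.'.
Doubling 8.8.8.8 with '.' between the halves:

8.8.8.8.8.8.8.8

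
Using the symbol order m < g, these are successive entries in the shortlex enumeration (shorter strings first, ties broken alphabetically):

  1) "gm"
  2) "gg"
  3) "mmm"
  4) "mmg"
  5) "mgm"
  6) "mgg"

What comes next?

gmm

Treat mgg as a base-2 numeral over the given alphabet and add one, carrying through any trailing g's.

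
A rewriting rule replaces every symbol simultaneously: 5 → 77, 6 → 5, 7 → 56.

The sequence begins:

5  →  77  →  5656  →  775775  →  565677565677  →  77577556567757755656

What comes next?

Rewriting the 20 symbols of 77577556567757755656 one by one yields 56 56 77 56 56 77 77 5 77 5 56 56 77 56 56 77 77 5 77 5; concatenated:

565677565677775775565677565677775775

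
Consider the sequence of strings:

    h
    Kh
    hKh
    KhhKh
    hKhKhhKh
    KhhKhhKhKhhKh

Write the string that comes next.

hKhKhhKhKhhKhhKhKhhKh

Each term (from the third on) is the two preceding terms concatenated in order: term 3 = h·Kh = hKh.
Continuing: hKhKhhKh · KhhKhhKhKhhKh gives term 7.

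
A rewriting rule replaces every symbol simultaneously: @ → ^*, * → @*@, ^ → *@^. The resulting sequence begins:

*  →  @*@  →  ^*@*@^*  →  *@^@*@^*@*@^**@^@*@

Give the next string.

@*@^**@^^*@*@^**@^@*@^*@*@^**@^@*@@*@^**@^^*@*@^*

φ(*@^@*@^*@*@^**@^@*@) expands symbol-by-symbol to @*@ ^* *@^ ^* @*@ ^* *@^ @*@ ^* @*@ ^* *@^ @*@ @*@ ^* *@^ ^* @*@ ^*; joining the 19 pieces gives the next term.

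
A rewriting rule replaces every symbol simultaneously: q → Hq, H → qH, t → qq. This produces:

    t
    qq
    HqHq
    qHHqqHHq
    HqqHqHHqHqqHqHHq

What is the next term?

Replace each of the 16 characters of HqqHqHHqHqqHqHHq in place — qH Hq Hq qH Hq qH qH Hq qH Hq Hq qH Hq qH qH Hq — and concatenate.

qHHqHqqHHqqHqHHqqHHqHqqHHqqHqHHq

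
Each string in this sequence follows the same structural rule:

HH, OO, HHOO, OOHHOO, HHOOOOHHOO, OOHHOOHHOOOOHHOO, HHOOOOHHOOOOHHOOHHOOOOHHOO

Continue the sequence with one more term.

Each term (from the third on) is the two preceding terms concatenated in order: term 3 = HH·OO = HHOO.
So term 8 is OOHHOOHHOOOOHHOO·HHOOOOHHOOOOHHOOHHOOOOHHOO.

OOHHOOHHOOOOHHOOHHOOOOHHOOOOHHOOHHOOOOHHOO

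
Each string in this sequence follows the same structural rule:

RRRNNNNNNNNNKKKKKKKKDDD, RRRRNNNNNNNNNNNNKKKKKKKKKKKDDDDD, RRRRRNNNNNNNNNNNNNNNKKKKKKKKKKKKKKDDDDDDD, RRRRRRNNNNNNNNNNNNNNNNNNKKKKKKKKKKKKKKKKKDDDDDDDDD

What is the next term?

RRRRRRRNNNNNNNNNNNNNNNNNNNNNKKKKKKKKKKKKKKKKKKKKDDDDDDDDDDD

Reading off run lengths: R runs 3, 4, 5, 6; N runs 9, 12, 15, 18; K runs 8, 11, 14, 17; D runs 3, 5, 7, 9 — each is linear in n, where the shown terms are n = 2, 3, 4, 5.
Setting n = 6 gives 7, 21, 20, 11 characters in each block.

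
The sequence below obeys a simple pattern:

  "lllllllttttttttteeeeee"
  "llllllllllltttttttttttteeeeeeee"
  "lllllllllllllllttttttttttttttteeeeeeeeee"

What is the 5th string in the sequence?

Each string has the form l^{4n-1} t^{3n+3} e^{2n+2}, where the shown terms are n = 2, 3, 4.
At n = 6 the blocks have lengths 23, 21, 14.

lllllllllllllllllllllllttttttttttttttttttttteeeeeeeeeeeeee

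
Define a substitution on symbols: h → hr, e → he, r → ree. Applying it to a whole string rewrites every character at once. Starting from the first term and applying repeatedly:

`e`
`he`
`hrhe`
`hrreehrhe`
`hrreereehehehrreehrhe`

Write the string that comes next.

φ(hrreereehehehrreehrhe) expands symbol-by-symbol to hr ree ree he he ree he he hr he hr he hr ree ree he he hr ree hr he; joining the 21 pieces gives the next term.

hrreereehehereehehehrhehrhehrreereehehehrreehrhe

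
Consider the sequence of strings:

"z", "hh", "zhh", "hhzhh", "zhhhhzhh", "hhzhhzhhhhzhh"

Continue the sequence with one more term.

This is a Fibonacci-style word recurrence s(k) = s(k−2)·s(k−1): e.g. z·hh = zhh.
The next term joins zhhhhzhh and hhzhhzhhhhzhh.

zhhhhzhhhhzhhzhhhhzhh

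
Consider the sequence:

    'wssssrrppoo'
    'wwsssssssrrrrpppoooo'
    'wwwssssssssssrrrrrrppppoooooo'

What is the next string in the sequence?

Each string has the form w^{n-1} s^{3n-2} r^{2n-2} p^{n} o^{2n-2}, where the shown terms are n = 2, 3, 4.
For the next term, n = 5, so the run lengths are 4, 13, 8, 5, 8.

wwwwsssssssssssssrrrrrrrrpppppoooooooo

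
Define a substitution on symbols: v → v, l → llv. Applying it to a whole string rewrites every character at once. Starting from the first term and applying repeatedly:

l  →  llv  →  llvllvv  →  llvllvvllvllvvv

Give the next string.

llvllvvllvllvvvllvllvvllvllvvvv

φ(llvllvvllvllvvv) expands symbol-by-symbol to llv llv v llv llv v v llv llv v llv llv v v v; joining the 15 pieces gives the next term.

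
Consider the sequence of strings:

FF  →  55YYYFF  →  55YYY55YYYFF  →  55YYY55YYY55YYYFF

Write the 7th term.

Every step adds 55YYY at the front: s(k+1) = 55YYY·s(k).
From 55YYY55YYY55YYYFF, 3 further steps: 55YYY55YYY55YYYFF → 55YYY55YYY55YYY55YYYFF → 55YYY55YYY55YYY55YYY55YYYFF → (answer).

55YYY55YYY55YYY55YYY55YYY55YYYFF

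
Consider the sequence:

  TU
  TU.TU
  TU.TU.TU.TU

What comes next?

Each string is two copies of the previous one joined by '.'.
So the next term is two copies of TU.TU.TU.TU with '.' between the halves.

TU.TU.TU.TU.TU.TU.TU.TU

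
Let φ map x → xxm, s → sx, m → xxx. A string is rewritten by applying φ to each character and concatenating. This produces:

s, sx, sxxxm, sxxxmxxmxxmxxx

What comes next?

sxxxmxxmxxmxxxxxmxxmxxxxxmxxmxxxxxmxxmxxm

φ(sxxxmxxmxxmxxx) expands symbol-by-symbol to sx xxm xxm xxm xxx xxm xxm xxx xxm xxm xxx xxm xxm xxm; joining the 14 pieces gives the next term.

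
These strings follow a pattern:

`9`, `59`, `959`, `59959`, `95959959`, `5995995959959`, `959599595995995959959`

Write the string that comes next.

From term 3 onward, concatenate the second-to-last term with the last: 9·59 = 959, 59·959 = 59959, …
The next term joins 5995995959959 and 959599595995995959959.

5995995959959959599595995995959959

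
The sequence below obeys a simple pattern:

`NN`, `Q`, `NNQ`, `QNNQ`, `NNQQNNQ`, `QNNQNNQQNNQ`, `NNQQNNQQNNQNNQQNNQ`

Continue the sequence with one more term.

QNNQNNQQNNQNNQQNNQQNNQNNQQNNQ

From term 3 onward, concatenate the second-to-last term with the last: NN·Q = NNQ, Q·NNQ = QNNQ, …
So term 8 is QNNQNNQQNNQ·NNQQNNQQNNQNNQQNNQ.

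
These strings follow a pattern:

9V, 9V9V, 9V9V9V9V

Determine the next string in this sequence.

9V9V9V9V9V9V9V9V

Each string is two copies of the previous one concatenated.
So the next term is two copies of 9V9V9V9V.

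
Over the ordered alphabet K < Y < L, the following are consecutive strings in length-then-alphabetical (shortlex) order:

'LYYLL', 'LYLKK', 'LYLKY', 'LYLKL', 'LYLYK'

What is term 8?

Advancing 3 positions from LYLYK through LYLYK → LYLYY → LYLYL reaches term 8.

LYLLK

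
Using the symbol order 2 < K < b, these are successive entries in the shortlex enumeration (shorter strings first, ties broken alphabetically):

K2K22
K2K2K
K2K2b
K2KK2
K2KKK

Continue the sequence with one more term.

K2KKb

The successor of K2KKK increments the rightmost position that isn't already b and resets every position after it to 2.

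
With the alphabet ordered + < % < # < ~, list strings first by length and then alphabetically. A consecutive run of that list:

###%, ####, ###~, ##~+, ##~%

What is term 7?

##~~

Advancing 2 positions from ##~% through ##~% → ##~# reaches term 7.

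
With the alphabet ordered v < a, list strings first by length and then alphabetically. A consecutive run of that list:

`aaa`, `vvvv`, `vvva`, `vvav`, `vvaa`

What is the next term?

vavv

Find the rightmost character of vvaa below a, bump it to the next letter, and reset everything to its right to v.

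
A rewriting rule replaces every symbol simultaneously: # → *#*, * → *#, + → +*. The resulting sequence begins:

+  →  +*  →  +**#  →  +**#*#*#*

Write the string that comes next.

+**#*#*#**#*#**#*#**#

Rewriting each symbol of +**#*#*#*: +→+*, *→*#, *→*#, #→*#*, *→*#, #→*#*, *→*#, #→*#*, *→*#, which concatenates to +* *# *# *#* *# *#* *# *#* *#.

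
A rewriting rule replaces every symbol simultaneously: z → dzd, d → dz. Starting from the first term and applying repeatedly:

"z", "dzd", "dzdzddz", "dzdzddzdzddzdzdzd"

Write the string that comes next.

Applying the rule to each of the 17 symbols of dzdzddzdzddzdzdzd gives the pieces dz dzd dz dzd dz dz dzd dz dzd dz dz dzd dz dzd dz dzd dz, which concatenate to the answer.

dzdzddzdzddzdzdzddzdzddzdzdzddzdzddzdzddz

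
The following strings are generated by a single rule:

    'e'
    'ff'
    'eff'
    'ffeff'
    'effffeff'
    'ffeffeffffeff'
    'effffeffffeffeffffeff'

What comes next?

ffeffeffffeffeffffeffffeffeffffeff

This is a Fibonacci-style word recurrence s(k) = s(k−2)·s(k−1): e.g. e·ff = eff.
The next term joins ffeffeffffeff and effffeffffeffeffffeff.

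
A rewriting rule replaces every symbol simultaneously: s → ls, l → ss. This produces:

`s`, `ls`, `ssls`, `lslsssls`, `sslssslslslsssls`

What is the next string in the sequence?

lslssslslslssslssslssslslslsssls

Applying the rule to each of the 16 symbols of sslssslslslsssls gives the pieces ls ls ss ls ls ls ss ls ss ls ss ls ls ls ss ls, which concatenate to the answer.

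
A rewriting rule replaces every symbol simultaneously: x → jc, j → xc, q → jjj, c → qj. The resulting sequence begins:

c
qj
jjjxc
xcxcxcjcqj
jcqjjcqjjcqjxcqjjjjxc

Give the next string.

Rewriting the 21 symbols of jcqjjcqjjcqjxcqjjjjxc one by one yields xc qj jjj xc xc qj jjj xc xc qj jjj xc jc qj jjj xc xc xc xc jc qj; concatenated:

xcqjjjjxcxcqjjjjxcxcqjjjjxcjcqjjjjxcxcxcxcjcqj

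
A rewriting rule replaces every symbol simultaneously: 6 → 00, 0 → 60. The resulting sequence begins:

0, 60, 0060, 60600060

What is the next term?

0060006060600060

Apply φ to 60600060 symbol by symbol: 6→00, 0→60, 6→00, 0→60, 0→60, 0→60, 6→00, 0→60; joined: 00 60 00 60 60 60 00 60.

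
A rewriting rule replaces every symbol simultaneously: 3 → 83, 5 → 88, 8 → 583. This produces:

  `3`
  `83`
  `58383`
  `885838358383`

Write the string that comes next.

Expanding 885838358383: 8→583, 8→583, 5→88, 8→583, 3→83, 8→583, 3→83, 5→88, 8→583, 3→83, 8→583, 3→83. Concatenated: 583 583 88 583 83 583 83 88 583 83 583 83.

583583885838358383885838358383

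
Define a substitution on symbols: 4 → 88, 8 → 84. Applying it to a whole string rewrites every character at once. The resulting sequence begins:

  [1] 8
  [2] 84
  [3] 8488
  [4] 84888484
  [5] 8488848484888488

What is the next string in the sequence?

Replace each of the 16 characters of 8488848484888488 in place — 84 88 84 84 84 88 84 88 84 88 84 84 84 88 84 84 — and concatenate.

84888484848884888488848484888484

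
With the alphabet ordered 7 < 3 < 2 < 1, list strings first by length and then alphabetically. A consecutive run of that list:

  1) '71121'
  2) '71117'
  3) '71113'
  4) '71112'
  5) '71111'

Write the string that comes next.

37777

Find the rightmost character of 71111 below 1, bump it to the next letter, and reset everything to its right to 7.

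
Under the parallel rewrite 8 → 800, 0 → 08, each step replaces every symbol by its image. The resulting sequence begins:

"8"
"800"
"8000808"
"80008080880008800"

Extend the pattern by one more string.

80008080880008800088008000808088008000808

Applying the rule to each of the 17 symbols of 80008080880008800 gives the pieces 800 08 08 08 800 08 800 08 800 800 08 08 08 800 800 08 08, which concatenate to the answer.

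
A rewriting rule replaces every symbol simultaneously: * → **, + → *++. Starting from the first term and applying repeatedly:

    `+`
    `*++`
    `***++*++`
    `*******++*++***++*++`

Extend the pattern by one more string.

Rewriting the 20 symbols of *******++*++***++*++ one by one yields ** ** ** ** ** ** ** *++ *++ ** *++ *++ ** ** ** *++ *++ ** *++ *++; concatenated:

***************++*++***++*++*******++*++***++*++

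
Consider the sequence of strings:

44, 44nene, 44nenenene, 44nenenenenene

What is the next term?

Each term is the previous one with nene appended.
So the next term is 44nenenenenene·nene.

44nenenenenenenene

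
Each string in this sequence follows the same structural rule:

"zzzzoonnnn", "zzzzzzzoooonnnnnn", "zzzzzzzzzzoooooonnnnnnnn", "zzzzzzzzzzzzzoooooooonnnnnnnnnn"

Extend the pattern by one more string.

zzzzzzzzzzzzzzzzoooooooooonnnnnnnnnnnn

The n-th term is 3n+1 z's then 2n o's then 2n+2 n's (n = 1, 2, …).
Setting n = 5 gives 16, 10, 12 characters in each block.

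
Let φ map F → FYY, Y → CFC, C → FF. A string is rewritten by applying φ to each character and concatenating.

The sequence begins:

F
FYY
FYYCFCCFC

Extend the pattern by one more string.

Apply φ to FYYCFCCFC symbol by symbol: F→FYY, Y→CFC, Y→CFC, C→FF, F→FYY, C→FF, C→FF, F→FYY, C→FF; joined: FYY CFC CFC FF FYY FF FF FYY FF.

FYYCFCCFCFFFYYFFFFFYYFF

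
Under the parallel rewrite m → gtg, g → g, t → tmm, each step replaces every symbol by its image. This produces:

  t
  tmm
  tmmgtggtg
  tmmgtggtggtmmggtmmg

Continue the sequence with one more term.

tmmgtggtggtmmggtmmggtmmgtggtgggtmmgtggtgg

Applying the rule to each of the 19 symbols of tmmgtggtggtmmggtmmg gives the pieces tmm gtg gtg g tmm g g tmm g g tmm gtg gtg g g tmm gtg gtg g, which concatenate to the answer.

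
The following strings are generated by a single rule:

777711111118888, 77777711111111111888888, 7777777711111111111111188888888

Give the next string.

Reading off run lengths: 7 runs 4, 6, 8; 1 runs 7, 11, 15; 8 runs 4, 6, 8 — each is linear in n, where the shown terms are n = 2, 3, 4.
For the next term, n = 5, so the run lengths are 10, 19, 10.

777777777711111111111111111118888888888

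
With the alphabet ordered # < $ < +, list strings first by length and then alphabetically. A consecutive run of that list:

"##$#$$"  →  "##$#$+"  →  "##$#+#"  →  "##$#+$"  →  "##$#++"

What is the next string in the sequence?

Find the rightmost character of ##$#++ below +, bump it to the next letter, and reset everything to its right to #.

##$$##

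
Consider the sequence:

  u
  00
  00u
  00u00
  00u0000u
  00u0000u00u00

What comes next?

00u0000u00u0000u0000u

From term 3 onward, concatenate the last term with the second-to-last: 00·u = 00u, 00u·00 = 00u00, …
Continuing: 00u0000u00u00 · 00u0000u gives term 7.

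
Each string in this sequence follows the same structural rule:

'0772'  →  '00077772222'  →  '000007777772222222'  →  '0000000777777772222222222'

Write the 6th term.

000000000007777777777772222222222222222

Term n consists of 2n-1 0's, followed by 2n 7's, followed by 3n-2 2's (n = 1, 2, …).
For term 6, n = 6, so the run lengths are 11, 12, 16.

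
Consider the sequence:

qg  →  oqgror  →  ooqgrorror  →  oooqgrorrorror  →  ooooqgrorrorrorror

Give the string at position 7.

Each term wraps the previous one in o on the left and ror on the right.
From ooooqgrorrorrorror, 2 further steps: ooooqgrorrorrorror → oooooqgrorrorrorrorror → (answer).

ooooooqgrorrorrorrorrorror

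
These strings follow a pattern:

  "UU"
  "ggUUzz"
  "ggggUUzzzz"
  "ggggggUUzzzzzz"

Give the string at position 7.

ggggggggggggUUzzzzzzzzzzzz

Each term wraps the previous one in gg on the left and zz on the right.
From ggggggUUzzzzzz, 3 further steps: ggggggUUzzzzzz → ggggggggUUzzzzzzzz → ggggggggggUUzzzzzzzzzz → (answer).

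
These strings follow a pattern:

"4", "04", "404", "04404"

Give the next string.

From term 3 onward, concatenate the second-to-last term with the last: 4·04 = 404, 04·404 = 04404, …
So term 5 is 404·04404.

40404404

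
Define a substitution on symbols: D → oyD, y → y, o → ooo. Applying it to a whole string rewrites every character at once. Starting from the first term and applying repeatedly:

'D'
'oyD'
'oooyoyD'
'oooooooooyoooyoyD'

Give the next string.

oooooooooooooooooooooooooooyoooooooooyoooyoyD

Applying the rule to each of the 17 symbols of oooooooooyoooyoyD gives the pieces ooo ooo ooo ooo ooo ooo ooo ooo ooo y ooo ooo ooo y ooo y oyD, which concatenate to the answer.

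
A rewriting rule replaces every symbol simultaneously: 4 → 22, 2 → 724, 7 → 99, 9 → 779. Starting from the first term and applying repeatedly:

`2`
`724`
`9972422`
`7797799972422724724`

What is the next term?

99997799999779779779997242272472499724229972422

Replace each of the 19 characters of 7797799972422724724 in place — 99 99 779 99 99 779 779 779 99 724 22 724 724 99 724 22 99 724 22 — and concatenate.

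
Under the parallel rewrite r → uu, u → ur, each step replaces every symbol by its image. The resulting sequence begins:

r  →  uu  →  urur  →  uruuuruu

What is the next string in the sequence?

uruuurururuuurur

Apply φ to uruuuruu symbol by symbol: u→ur, r→uu, u→ur, u→ur, u→ur, r→uu, u→ur, u→ur; joined: ur uu ur ur ur uu ur ur.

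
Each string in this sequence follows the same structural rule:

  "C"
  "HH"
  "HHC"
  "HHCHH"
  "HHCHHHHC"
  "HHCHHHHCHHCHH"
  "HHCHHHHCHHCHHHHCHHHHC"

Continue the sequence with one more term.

Each term (from the third on) is the previous term followed by the one before it: term 3 = HH·C = HHC.
So term 8 is HHCHHHHCHHCHHHHCHHHHC·HHCHHHHCHHCHH.

HHCHHHHCHHCHHHHCHHHHCHHCHHHHCHHCHH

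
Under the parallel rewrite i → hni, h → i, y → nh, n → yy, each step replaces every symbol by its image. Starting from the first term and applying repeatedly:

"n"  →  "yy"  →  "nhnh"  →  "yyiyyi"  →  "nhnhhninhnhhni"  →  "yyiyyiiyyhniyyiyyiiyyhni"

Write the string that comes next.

nhnhhninhnhhnihninhnhiyyhninhnhhninhnhhnihninhnhiyyhni

Applying the rule to each of the 24 symbols of yyiyyiiyyhniyyiyyiiyyhni gives the pieces nh nh hni nh nh hni hni nh nh i yy hni nh nh hni nh nh hni hni nh nh i yy hni, which concatenate to the answer.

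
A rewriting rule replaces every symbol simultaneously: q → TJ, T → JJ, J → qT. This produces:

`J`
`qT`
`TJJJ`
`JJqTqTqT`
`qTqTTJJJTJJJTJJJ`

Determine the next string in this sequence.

Rewriting the 16 symbols of qTqTTJJJTJJJTJJJ one by one yields TJ JJ TJ JJ JJ qT qT qT JJ qT qT qT JJ qT qT qT; concatenated:

TJJJTJJJJJqTqTqTJJqTqTqTJJqTqTqT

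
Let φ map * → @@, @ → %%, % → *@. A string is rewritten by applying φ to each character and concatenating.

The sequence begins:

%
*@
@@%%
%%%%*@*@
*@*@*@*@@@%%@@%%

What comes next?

@@%%@@%%@@%%@@%%%%%%*@*@%%%%*@*@

Replace each of the 16 characters of *@*@*@*@@@%%@@%% in place — @@ %% @@ %% @@ %% @@ %% %% %% *@ *@ %% %% *@ *@ — and concatenate.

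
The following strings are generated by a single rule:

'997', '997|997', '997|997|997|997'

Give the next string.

Every step duplicates the string with '|' between the halves.
Doubling 997|997|997|997 with '|' between the halves:

997|997|997|997|997|997|997|997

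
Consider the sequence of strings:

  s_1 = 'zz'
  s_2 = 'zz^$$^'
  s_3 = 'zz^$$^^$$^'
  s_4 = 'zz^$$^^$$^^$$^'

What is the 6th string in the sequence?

The strings grow by a fixed suffix ^$$^ each time.
From zz^$$^^$$^^$$^, 2 further steps: zz^$$^^$$^^$$^ → zz^$$^^$$^^$$^^$$^ → (answer).

zz^$$^^$$^^$$^^$$^^$$^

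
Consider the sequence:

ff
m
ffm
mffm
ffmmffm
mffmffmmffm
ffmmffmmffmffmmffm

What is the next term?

Each term (from the third on) is the two preceding terms concatenated in order: term 3 = ff·m = ffm.
Continuing: mffmffmmffm · ffmmffmmffmffmmffm gives term 8.

mffmffmmffmffmmffmmffmffmmffm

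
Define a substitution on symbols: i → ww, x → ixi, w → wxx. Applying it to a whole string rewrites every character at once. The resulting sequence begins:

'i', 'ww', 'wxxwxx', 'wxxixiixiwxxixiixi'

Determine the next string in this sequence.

Rewriting the 18 symbols of wxxixiixiwxxixiixi one by one yields wxx ixi ixi ww ixi ww ww ixi ww wxx ixi ixi ww ixi ww ww ixi ww; concatenated:

wxxixiixiwwixiwwwwixiwwwxxixiixiwwixiwwwwixiww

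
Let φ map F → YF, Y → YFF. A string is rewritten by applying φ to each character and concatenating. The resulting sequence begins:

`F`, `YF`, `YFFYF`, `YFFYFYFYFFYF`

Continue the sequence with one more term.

Rewriting each symbol of YFFYFYFYFFYF: Y→YFF, F→YF, F→YF, Y→YFF, F→YF, Y→YFF, F→YF, Y→YFF, F→YF, F→YF, Y→YFF, F→YF, which concatenates to YFF YF YF YFF YF YFF YF YFF YF YF YFF YF.

YFFYFYFYFFYFYFFYFYFFYFYFYFFYF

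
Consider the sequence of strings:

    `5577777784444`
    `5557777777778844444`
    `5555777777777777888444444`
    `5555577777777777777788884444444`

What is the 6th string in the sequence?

5555555777777777777777777777888888444444444

Term n consists of n 5's, followed by 3n 7's, followed by n-1 8's, followed by n+2 4's, where the shown terms are n = 2, 3, 4, 5.
Setting n = 7 gives 7, 21, 6, 9 characters in each block.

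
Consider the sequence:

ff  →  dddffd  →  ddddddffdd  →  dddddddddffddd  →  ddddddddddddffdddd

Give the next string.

Each term wraps the previous one in ddd on the left and d on the right.
One more step from ddddddddddddffdddd gives the answer.

dddddddddddddddffddddd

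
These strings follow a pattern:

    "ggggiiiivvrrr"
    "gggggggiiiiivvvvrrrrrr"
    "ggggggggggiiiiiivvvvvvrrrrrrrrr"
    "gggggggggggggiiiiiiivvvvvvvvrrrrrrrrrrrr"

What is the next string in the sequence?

ggggggggggggggggiiiiiiiivvvvvvvvvvrrrrrrrrrrrrrrr

Term n consists of 3n+1 g's, followed by n+3 i's, followed by 2n v's, followed by 3n r's (n = 1, 2, …).
Setting n = 5 gives 16, 8, 10, 15 characters in each block.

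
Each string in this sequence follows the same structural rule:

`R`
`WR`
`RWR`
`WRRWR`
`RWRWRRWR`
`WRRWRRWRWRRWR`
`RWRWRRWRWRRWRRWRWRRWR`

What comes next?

WRRWRRWRWRRWRRWRWRRWRWRRWRRWRWRRWR

This is a Fibonacci-style word recurrence s(k) = s(k−2)·s(k−1): e.g. R·WR = RWR.
So term 8 is WRRWRRWRWRRWR·RWRWRRWRWRRWRRWRWRRWR.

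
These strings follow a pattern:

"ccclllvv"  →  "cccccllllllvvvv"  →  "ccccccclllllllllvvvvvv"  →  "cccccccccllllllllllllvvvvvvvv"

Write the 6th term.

Each string has the form c^{2n+1} l^{3n} v^{2n} (n = 1, 2, …).
Setting n = 6 gives 13, 18, 12 characters in each block.

cccccccccccccllllllllllllllllllvvvvvvvvvvvv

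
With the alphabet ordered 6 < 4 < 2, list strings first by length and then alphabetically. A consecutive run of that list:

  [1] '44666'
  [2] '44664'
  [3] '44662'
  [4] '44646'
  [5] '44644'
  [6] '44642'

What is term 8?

Stepping forward 2 times from 44642: 44642 → 44626, then the target.

44624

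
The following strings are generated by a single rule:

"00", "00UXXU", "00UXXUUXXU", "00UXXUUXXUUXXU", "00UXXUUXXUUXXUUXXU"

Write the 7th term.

Each term is the previous one with UXXU appended.
From 00UXXUUXXUUXXUUXXU, 2 further steps: 00UXXUUXXUUXXUUXXU → 00UXXUUXXUUXXUUXXUUXXU → (answer).

00UXXUUXXUUXXUUXXUUXXUUXXU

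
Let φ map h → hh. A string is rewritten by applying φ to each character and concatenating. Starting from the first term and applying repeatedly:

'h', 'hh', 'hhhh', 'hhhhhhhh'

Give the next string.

hhhhhhhhhhhhhhhh

Expanding hhhhhhhh: h→hh, h→hh, h→hh, h→hh, h→hh, h→hh, h→hh, h→hh. Concatenated: hh hh hh hh hh hh hh hh.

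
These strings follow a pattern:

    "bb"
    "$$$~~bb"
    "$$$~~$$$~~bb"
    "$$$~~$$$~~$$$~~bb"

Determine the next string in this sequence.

The strings grow by a fixed prefix $$$~~ each time.
So the next term is $$$~~·$$$~~$$$~~$$$~~bb.

$$$~~$$$~~$$$~~$$$~~bb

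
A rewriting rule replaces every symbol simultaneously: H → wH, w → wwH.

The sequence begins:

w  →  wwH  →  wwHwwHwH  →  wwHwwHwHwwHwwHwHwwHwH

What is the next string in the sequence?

Rewriting the 21 symbols of wwHwwHwHwwHwwHwHwwHwH one by one yields wwH wwH wH wwH wwH wH wwH wH wwH wwH wH wwH wwH wH wwH wH wwH wwH wH wwH wH; concatenated:

wwHwwHwHwwHwwHwHwwHwHwwHwwHwHwwHwwHwHwwHwHwwHwwHwHwwHwH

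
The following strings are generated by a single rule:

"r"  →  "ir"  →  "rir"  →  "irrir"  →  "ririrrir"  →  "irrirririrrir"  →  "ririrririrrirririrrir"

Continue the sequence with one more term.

irrirririrrirririrririrrirririrrir

Each term (from the third on) is the two preceding terms concatenated in order: term 3 = r·ir = rir.
The next term joins irrirririrrir and ririrririrrirririrrir.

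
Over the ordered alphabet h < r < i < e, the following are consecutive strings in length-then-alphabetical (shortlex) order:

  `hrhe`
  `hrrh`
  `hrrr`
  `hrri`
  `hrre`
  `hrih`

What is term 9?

Advancing 3 positions from hrih through hrih → hrir → hrii reaches term 9.

hrie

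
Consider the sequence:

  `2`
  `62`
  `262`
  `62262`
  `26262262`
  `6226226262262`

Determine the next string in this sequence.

262622626226226262262

From term 3 onward, concatenate the second-to-last term with the last: 2·62 = 262, 62·262 = 62262, …
So term 7 is 26262262·6226226262262.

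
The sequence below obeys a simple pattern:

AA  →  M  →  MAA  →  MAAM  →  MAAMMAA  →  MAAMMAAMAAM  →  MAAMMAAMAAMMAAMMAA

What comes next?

This is a Fibonacci-style word recurrence s(k) = s(k−1)·s(k−2): e.g. M·AA = MAA.
Continuing: MAAMMAAMAAMMAAMMAA · MAAMMAAMAAM gives term 8.

MAAMMAAMAAMMAAMMAAMAAMMAAMAAM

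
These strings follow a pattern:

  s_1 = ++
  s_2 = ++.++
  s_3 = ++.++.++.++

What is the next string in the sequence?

++.++.++.++.++.++.++.++

s(k+1) = s(k)·.·s(k) — each term doubles the last with '.' between the halves.
One more doubling of ++.++.++.++ gives the answer.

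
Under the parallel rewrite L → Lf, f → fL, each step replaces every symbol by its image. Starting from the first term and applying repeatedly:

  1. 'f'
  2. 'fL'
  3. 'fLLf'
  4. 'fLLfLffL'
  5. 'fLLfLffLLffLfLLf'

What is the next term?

fLLfLffLLffLfLLfLffLfLLffLLfLffL

φ(fLLfLffLLffLfLLf) expands symbol-by-symbol to fL Lf Lf fL Lf fL fL Lf Lf fL fL Lf fL Lf Lf fL; joining the 16 pieces gives the next term.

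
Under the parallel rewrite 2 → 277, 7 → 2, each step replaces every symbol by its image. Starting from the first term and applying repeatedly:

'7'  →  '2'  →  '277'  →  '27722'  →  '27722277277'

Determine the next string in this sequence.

277222772772772227722

Rewriting each symbol of 27722277277: 2→277, 7→2, 7→2, 2→277, 2→277, 2→277, 7→2, 7→2, 2→277, 7→2, 7→2, which concatenates to 277 2 2 277 277 277 2 2 277 2 2.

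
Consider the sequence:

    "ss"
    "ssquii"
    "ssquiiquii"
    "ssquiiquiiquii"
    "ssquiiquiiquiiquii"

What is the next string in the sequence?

The strings grow by a fixed suffix quii each time.
Applying this once more to ssquiiquiiquiiquii:

ssquiiquiiquiiquiiquii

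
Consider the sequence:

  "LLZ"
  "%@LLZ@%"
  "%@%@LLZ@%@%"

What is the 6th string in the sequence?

%@%@%@%@%@LLZ@%@%@%@%@%

Every step adds %@ to the front and @% to the end of the previous string.
From %@%@LLZ@%@%, 3 further steps: %@%@LLZ@%@% → %@%@%@LLZ@%@%@% → %@%@%@%@LLZ@%@%@%@% → (answer).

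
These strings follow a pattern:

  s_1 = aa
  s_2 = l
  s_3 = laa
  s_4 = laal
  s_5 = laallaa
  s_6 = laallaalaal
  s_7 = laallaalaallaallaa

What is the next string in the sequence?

From term 3 onward, concatenate the last term with the second-to-last: l·aa = laa, laa·l = laal, …
The next term joins laallaalaallaallaa and laallaalaal.

laallaalaallaallaalaallaalaal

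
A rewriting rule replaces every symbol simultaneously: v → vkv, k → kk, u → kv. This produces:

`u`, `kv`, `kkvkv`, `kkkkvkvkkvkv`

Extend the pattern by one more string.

Apply φ to kkkkvkvkkvkv symbol by symbol: k→kk, k→kk, k→kk, k→kk, v→vkv, k→kk, v→vkv, k→kk, k→kk, v→vkv, k→kk, v→vkv; joined: kk kk kk kk vkv kk vkv kk kk vkv kk vkv.

kkkkkkkkvkvkkvkvkkkkvkvkkvkv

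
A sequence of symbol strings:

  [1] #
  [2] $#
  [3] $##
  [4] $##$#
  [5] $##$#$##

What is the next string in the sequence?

From term 3 onward, concatenate the last term with the second-to-last: $#·# = $##, $##·$# = $##$#, …
Continuing: $##$#$## · $##$# gives term 6.

$##$#$##$##$#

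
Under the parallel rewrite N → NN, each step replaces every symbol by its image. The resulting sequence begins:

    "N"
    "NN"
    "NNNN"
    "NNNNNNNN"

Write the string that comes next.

Apply φ to NNNNNNNN symbol by symbol: N→NN, N→NN, N→NN, N→NN, N→NN, N→NN, N→NN, N→NN; joined: NN NN NN NN NN NN NN NN.

NNNNNNNNNNNNNNNN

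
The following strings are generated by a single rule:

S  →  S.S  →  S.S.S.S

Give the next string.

s(k+1) = s(k)·.·s(k) — each term doubles the last with '.' between the halves.
Doubling S.S.S.S with '.' between the halves:

S.S.S.S.S.S.S.S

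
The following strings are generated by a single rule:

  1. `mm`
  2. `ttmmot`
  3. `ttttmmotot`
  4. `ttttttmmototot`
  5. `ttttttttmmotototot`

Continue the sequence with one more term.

s(k+1) = tt·s(k)·ot, so each term gains tt as a prefix and ot as a suffix.
Applying this once more to ttttttttmmotototot:

ttttttttttmmototototot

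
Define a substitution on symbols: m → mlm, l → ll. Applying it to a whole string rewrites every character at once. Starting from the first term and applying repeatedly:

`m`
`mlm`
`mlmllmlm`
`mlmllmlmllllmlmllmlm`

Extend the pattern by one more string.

φ(mlmllmlmllllmlmllmlm) expands symbol-by-symbol to mlm ll mlm ll ll mlm ll mlm ll ll ll ll mlm ll mlm ll ll mlm ll mlm; joining the 20 pieces gives the next term.

mlmllmlmllllmlmllmlmllllllllmlmllmlmllllmlmllmlm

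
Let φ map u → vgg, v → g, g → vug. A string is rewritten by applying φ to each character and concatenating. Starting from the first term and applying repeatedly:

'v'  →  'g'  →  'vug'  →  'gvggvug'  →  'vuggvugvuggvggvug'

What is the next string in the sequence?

gvggvugvuggvggvuggvggvugvuggvugvuggvggvug

Replace each of the 17 characters of vuggvugvuggvggvug in place — g vgg vug vug g vgg vug g vgg vug vug g vug vug g vgg vug — and concatenate.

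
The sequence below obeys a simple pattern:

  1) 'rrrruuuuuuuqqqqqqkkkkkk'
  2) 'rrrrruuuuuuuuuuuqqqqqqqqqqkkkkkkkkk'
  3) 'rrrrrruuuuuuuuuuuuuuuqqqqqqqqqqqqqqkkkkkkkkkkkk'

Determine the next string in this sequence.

rrrrrrruuuuuuuuuuuuuuuuuuuqqqqqqqqqqqqqqqqqqkkkkkkkkkkkkkkk

Each string has the form r^{n+3} u^{4n+3} q^{4n+2} k^{3n+3} (n = 1, 2, …).
At n = 4 the blocks have lengths 7, 19, 18, 15.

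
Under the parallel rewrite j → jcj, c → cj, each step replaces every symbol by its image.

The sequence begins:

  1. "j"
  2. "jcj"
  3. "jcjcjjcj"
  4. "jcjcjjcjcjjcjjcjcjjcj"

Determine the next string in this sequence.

Applying the rule to each of the 21 symbols of jcjcjjcjcjjcjjcjcjjcj gives the pieces jcj cj jcj cj jcj jcj cj jcj cj jcj jcj cj jcj jcj cj jcj cj jcj jcj cj jcj, which concatenate to the answer.

jcjcjjcjcjjcjjcjcjjcjcjjcjjcjcjjcjjcjcjjcjcjjcjjcjcjjcj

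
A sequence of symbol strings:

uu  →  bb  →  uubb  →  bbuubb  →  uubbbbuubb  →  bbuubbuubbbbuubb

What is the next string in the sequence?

uubbbbuubbbbuubbuubbbbuubb

From term 3 onward, concatenate the second-to-last term with the last: uu·bb = uubb, bb·uubb = bbuubb, …
Continuing: uubbbbuubb · bbuubbuubbbbuubb gives term 7.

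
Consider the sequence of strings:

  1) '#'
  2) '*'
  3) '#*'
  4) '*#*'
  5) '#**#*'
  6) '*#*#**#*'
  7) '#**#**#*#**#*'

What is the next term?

This is a Fibonacci-style word recurrence s(k) = s(k−2)·s(k−1): e.g. #·* = #*.
Continuing: *#*#**#* · #**#**#*#**#* gives term 8.

*#*#**#*#**#**#*#**#*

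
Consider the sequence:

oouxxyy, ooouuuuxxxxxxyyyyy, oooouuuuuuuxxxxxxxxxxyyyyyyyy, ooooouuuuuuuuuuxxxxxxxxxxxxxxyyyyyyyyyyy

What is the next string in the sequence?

oooooouuuuuuuuuuuuuxxxxxxxxxxxxxxxxxxyyyyyyyyyyyyyy

Each string has the form o^{n+1} u^{3n-2} x^{4n-2} y^{3n-1} (n = 1, 2, …).
At n = 5 the blocks have lengths 6, 13, 18, 14.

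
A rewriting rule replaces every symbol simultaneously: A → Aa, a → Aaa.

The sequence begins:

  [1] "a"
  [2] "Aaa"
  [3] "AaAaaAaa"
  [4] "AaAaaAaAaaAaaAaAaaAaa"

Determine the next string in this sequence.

Rewriting the 21 symbols of AaAaaAaAaaAaaAaAaaAaa one by one yields Aa Aaa Aa Aaa Aaa Aa Aaa Aa Aaa Aaa Aa Aaa Aaa Aa Aaa Aa Aaa Aaa Aa Aaa Aaa; concatenated:

AaAaaAaAaaAaaAaAaaAaAaaAaaAaAaaAaaAaAaaAaAaaAaaAaAaaAaa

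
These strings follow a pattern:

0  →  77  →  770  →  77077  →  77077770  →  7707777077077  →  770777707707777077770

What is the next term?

7707777077077770777707707777077077

Each term (from the third on) is the previous term followed by the one before it: term 3 = 77·0 = 770.
The next term joins 770777707707777077770 and 7707777077077.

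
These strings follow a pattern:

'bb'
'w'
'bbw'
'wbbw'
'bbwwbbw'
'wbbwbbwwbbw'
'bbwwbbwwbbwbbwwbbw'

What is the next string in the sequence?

From term 3 onward, concatenate the second-to-last term with the last: bb·w = bbw, w·bbw = wbbw, …
The next term joins wbbwbbwwbbw and bbwwbbwwbbwbbwwbbw.

wbbwbbwwbbwbbwwbbwwbbwbbwwbbw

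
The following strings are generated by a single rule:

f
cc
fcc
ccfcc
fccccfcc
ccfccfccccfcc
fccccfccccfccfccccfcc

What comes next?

ccfccfccccfccfccccfccccfccfccccfcc

This is a Fibonacci-style word recurrence s(k) = s(k−2)·s(k−1): e.g. f·cc = fcc.
So term 8 is ccfccfccccfcc·fccccfccccfccfccccfcc.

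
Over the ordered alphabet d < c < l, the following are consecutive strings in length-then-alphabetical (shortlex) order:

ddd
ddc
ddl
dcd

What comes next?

dcc

The successor of dcd increments the rightmost position that isn't already l and resets every position after it to d.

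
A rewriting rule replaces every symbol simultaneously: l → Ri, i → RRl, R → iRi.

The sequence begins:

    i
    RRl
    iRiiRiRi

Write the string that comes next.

Apply φ to iRiiRiRi symbol by symbol: i→RRl, R→iRi, i→RRl, i→RRl, R→iRi, i→RRl, R→iRi, i→RRl; joined: RRl iRi RRl RRl iRi RRl iRi RRl.

RRliRiRRlRRliRiRRliRiRRl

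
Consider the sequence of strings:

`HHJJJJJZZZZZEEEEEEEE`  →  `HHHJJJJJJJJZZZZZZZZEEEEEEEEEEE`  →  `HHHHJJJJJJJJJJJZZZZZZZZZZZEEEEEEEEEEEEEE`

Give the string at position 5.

Reading off run lengths: H runs 2, 3, 4; J runs 5, 8, 11; Z runs 5, 8, 11; E runs 8, 11, 14 — each is linear in n, where the shown terms are n = 2, 3, 4.
For term 5, n = 6, so the run lengths are 6, 17, 17, 20.

HHHHHHJJJJJJJJJJJJJJJJJZZZZZZZZZZZZZZZZZEEEEEEEEEEEEEEEEEEEE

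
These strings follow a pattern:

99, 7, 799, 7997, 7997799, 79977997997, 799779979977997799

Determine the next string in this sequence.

79977997997799779979977997997

Each term (from the third on) is the previous term followed by the one before it: term 3 = 7·99 = 799.
So term 8 is 799779979977997799·79977997997.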